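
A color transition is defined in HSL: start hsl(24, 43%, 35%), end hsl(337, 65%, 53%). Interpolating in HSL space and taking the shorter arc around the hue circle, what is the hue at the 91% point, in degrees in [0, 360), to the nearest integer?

341

Hue: 337 − 24 = 313°, but |313| > 180 so the shorter arc goes the other way: Δh = 313 − 360 = -47°.
H = 24 + 0.91 × (-47) = -18.77 → -19 → -19 mod 360 = 341°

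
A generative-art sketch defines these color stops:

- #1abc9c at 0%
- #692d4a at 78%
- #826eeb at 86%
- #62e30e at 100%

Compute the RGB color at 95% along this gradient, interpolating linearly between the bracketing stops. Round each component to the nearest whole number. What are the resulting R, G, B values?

(109, 185, 93)

95% lies between the 86% and 100% stops, so the local fraction is t = (95 − 86)/(100 − 86) = 9/14 ≈ 0.6429.
#826eeb → (130, 110, 235); #62e30e → (98, 227, 14).
R = 130 + 0.6429 × (98 − 130) = 109.427 → 109
G = 110 + 0.6429 × (227 − 110) = 185.219 → 185
B = 235 + 0.6429 × (14 − 235) = 92.919 → 93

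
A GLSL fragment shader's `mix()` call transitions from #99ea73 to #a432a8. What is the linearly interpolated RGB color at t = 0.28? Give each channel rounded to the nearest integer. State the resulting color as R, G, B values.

(156, 182, 130)

#99ea73 → (153, 234, 115); #a432a8 → (164, 50, 168).
R = 153 + 0.28 × (164 − 153) = 153 + 0.28 × 11 = 156.08 → 156
G = 234 + 0.28 × (50 − 234) = 234 + 0.28 × -184 = 182.48 → 182
B = 115 + 0.28 × (168 − 115) = 115 + 0.28 × 53 = 129.84 → 130
So the blended color is (156, 182, 130), about #9cb682.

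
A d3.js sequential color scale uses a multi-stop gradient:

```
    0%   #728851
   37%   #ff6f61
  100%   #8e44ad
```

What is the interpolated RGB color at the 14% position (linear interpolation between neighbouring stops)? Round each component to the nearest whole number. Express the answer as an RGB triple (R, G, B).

14% lies between the 0% and 37% stops, so the local fraction is t = (14 − 0)/(37 − 0) = 14/37 ≈ 0.3784.
#728851 → (114, 136, 81); #ff6f61 → (255, 111, 97).
R = 114 + 0.3784 × (255 − 114) = 167.354 → 167
G = 136 + 0.3784 × (111 − 136) = 126.54 → 127
B = 81 + 0.3784 × (97 − 81) = 87.054 → 87

(167, 127, 87)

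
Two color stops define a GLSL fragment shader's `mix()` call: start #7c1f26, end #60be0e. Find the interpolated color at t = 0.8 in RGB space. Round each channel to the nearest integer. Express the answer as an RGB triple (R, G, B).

(102, 158, 19)

#7c1f26 → (124, 31, 38); #60be0e → (96, 190, 14).
R = 124 + 0.8 × (96 − 124) = 124 + 0.8 × -28 = 101.6 → 102
G = 31 + 0.8 × (190 − 31) = 31 + 0.8 × 159 = 158.2 → 158
B = 38 + 0.8 × (14 − 38) = 38 + 0.8 × -24 = 18.8 → 19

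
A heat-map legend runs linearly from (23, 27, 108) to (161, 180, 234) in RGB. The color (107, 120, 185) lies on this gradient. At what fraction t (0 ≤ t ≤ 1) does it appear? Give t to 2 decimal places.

0.61

Invert the lerp on the G channel (largest span, 153): t = (120 − 27) / (180 − 27) = 93/153 = 0.60784.
Check on R: (107 − 23)/(161 − 23) = 0.6087 ✓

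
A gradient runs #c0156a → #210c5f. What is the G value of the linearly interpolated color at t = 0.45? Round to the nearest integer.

17

G₁ = 21 (from #c0156a), G₂ = 12 (from #210c5f).
G = 21 + 0.45 × (12 − 21) = 16.95 → 17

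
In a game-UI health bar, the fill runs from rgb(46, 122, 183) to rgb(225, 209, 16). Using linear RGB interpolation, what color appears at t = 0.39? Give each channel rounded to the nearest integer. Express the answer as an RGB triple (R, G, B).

(116, 156, 118)

R = 46 + 0.39 × (225 − 46) = 46 + 0.39 × 179 = 115.81 → 116
G = 122 + 0.39 × (209 − 122) = 122 + 0.39 × 87 = 155.93 → 156
B = 183 + 0.39 × (16 − 183) = 183 + 0.39 × -167 = 117.87 → 118
So the blended color is (116, 156, 118), about #749c76.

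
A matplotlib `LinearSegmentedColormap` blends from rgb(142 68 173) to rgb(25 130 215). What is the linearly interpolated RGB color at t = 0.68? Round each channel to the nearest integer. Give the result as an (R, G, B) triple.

(62, 110, 202)

R = 142 + 0.68 × (25 − 142) = 142 + 0.68 × -117 = 62.44 → 62
G = 68 + 0.68 × (130 − 68) = 68 + 0.68 × 62 = 110.16 → 110
B = 173 + 0.68 × (215 − 173) = 173 + 0.68 × 42 = 201.56 → 202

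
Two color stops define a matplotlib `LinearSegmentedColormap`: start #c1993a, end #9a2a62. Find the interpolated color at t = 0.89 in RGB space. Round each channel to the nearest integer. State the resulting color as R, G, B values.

(158, 54, 94)

#c1993a → (193, 153, 58); #9a2a62 → (154, 42, 98).
R = 193 + 0.89 × (154 − 193) = 193 + 0.89 × -39 = 158.29 → 158
G = 153 + 0.89 × (42 − 153) = 153 + 0.89 × -111 = 54.21 → 54
B = 58 + 0.89 × (98 − 58) = 58 + 0.89 × 40 = 93.6 → 94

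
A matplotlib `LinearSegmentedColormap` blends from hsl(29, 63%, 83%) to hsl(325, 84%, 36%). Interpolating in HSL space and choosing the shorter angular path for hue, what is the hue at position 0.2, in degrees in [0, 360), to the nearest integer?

Hue: 325 − 29 = 296°, but |296| > 180 so the shorter arc goes the other way: Δh = 296 − 360 = -64°.
H = 29 + 0.2 × (-64) = 16.2 → 16°

16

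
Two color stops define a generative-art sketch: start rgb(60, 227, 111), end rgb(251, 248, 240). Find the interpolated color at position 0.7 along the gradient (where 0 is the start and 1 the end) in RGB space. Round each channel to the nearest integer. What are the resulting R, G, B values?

R = 60 + 0.7 × (251 − 60) = 60 + 0.7 × 191 = 193.7 → 194
G = 227 + 0.7 × (248 − 227) = 227 + 0.7 × 21 = 241.7 → 242
B = 111 + 0.7 × (240 − 111) = 111 + 0.7 × 129 = 201.3 → 201

(194, 242, 201)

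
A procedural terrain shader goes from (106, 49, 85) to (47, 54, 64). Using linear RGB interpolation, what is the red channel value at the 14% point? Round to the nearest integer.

98

R = 106 + 0.14 × (47 − 106) = 97.74 → 98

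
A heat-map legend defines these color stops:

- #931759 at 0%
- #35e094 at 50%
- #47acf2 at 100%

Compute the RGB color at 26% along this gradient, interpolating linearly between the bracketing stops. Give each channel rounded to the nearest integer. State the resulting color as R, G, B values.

26% lies between the 0% and 50% stops, so the local fraction is t = (26 − 0)/(50 − 0) = 26/50 ≈ 0.52.
#931759 → (147, 23, 89); #35e094 → (53, 224, 148).
R = 147 + 0.52 × (53 − 147) = 98.12 → 98
G = 23 + 0.52 × (224 − 23) = 127.52 → 128
B = 89 + 0.52 × (148 − 89) = 119.68 → 120

(98, 128, 120)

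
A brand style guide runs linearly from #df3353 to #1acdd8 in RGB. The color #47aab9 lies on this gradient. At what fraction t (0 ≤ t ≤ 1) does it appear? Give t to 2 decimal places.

Invert the lerp on the R channel (largest span, 197): t = (71 − 223) / (26 − 223) = -152/-197 = 0.77157.
Check on G: (170 − 51)/(205 − 51) = 0.7727 ✓

0.77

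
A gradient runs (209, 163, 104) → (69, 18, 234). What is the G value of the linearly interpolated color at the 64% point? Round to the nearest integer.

70

G = 163 + 0.64 × (18 − 163) = 70.2 → 70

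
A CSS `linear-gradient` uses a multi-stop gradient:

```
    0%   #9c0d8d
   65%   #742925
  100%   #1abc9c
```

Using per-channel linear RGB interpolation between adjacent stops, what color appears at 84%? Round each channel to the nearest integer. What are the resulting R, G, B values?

84% lies between the 65% and 100% stops, so the local fraction is t = (84 − 65)/(100 − 65) = 19/35 ≈ 0.5429.
#742925 → (116, 41, 37); #1abc9c → (26, 188, 156).
R = 116 + 0.5429 × (26 − 116) = 67.139 → 67
G = 41 + 0.5429 × (188 − 41) = 120.806 → 121
B = 37 + 0.5429 × (156 − 37) = 101.605 → 102

(67, 121, 102)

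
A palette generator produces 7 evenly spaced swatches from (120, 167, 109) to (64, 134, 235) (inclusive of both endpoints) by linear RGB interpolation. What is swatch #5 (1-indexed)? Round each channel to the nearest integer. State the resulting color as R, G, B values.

(83, 145, 193)

With 7 swatches and endpoints inclusive, swatch 5 sits at t = (5 − 1)/(7 − 1) = 4/6 ≈ 0.6667.
R = 120 + 0.6667 × (64 − 120) = 82.665 → 83
G = 167 + 0.6667 × (134 − 167) = 144.999 → 145
B = 109 + 0.6667 × (235 − 109) = 193.004 → 193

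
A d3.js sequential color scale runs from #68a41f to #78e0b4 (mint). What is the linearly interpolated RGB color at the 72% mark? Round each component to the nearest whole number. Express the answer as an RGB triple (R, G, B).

#68a41f → (104, 164, 31); #78e0b4 → (120, 224, 180).
72% corresponds to t = 0.72.
R = 104 + 0.72 × (120 − 104) = 104 + 0.72 × 16 = 115.52 → 116
G = 164 + 0.72 × (224 − 164) = 164 + 0.72 × 60 = 207.2 → 207
B = 31 + 0.72 × (180 − 31) = 31 + 0.72 × 149 = 138.28 → 138

(116, 207, 138)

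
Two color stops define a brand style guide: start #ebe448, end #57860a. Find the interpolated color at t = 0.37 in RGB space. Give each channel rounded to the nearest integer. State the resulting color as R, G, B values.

(180, 193, 49)

#ebe448 → (235, 228, 72); #57860a → (87, 134, 10).
R = 235 + 0.37 × (87 − 235) = 235 + 0.37 × -148 = 180.24 → 180
G = 228 + 0.37 × (134 − 228) = 228 + 0.37 × -94 = 193.22 → 193
B = 72 + 0.37 × (10 − 72) = 72 + 0.37 × -62 = 49.06 → 49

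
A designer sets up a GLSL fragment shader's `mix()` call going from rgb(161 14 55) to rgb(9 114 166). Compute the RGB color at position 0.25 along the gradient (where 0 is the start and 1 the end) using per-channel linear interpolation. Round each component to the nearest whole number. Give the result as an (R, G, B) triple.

(123, 39, 83)

R = 161 + 0.25 × (9 − 161) = 161 + 0.25 × -152 = 123 → 123
G = 14 + 0.25 × (114 − 14) = 14 + 0.25 × 100 = 39 → 39
B = 55 + 0.25 × (166 − 55) = 55 + 0.25 × 111 = 82.75 → 83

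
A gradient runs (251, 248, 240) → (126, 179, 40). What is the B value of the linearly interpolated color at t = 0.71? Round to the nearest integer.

98

B = 240 + 0.71 × (40 − 240) = 98 → 98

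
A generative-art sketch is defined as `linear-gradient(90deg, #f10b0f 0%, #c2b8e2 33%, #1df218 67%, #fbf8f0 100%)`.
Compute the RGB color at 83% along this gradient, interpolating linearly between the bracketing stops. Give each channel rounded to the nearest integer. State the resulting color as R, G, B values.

83% lies between the 67% and 100% stops, so the local fraction is t = (83 − 67)/(100 − 67) = 16/33 ≈ 0.4848.
#1df218 → (29, 242, 24); #fbf8f0 → (251, 248, 240).
R = 29 + 0.4848 × (251 − 29) = 136.626 → 137
G = 242 + 0.4848 × (248 − 242) = 244.909 → 245
B = 24 + 0.4848 × (240 − 24) = 128.717 → 129

(137, 245, 129)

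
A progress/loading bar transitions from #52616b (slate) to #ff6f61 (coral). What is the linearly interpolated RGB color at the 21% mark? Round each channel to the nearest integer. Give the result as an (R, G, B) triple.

#52616b → (82, 97, 107); #ff6f61 → (255, 111, 97).
21% corresponds to t = 0.21.
R = 82 + 0.21 × (255 − 82) = 82 + 0.21 × 173 = 118.33 → 118
G = 97 + 0.21 × (111 − 97) = 97 + 0.21 × 14 = 99.94 → 100
B = 107 + 0.21 × (97 − 107) = 107 + 0.21 × -10 = 104.9 → 105
So the blended color is (118, 100, 105), about #766469.

(118, 100, 105)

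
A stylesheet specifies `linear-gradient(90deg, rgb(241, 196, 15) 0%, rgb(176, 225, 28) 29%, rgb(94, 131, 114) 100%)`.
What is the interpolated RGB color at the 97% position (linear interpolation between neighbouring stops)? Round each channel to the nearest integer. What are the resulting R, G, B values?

(97, 135, 110)

97% lies between the 29% and 100% stops, so the local fraction is t = (97 − 29)/(100 − 29) = 68/71 ≈ 0.9577.
R = 176 + 0.9577 × (94 − 176) = 97.469 → 97
G = 225 + 0.9577 × (131 − 225) = 134.976 → 135
B = 28 + 0.9577 × (114 − 28) = 110.362 → 110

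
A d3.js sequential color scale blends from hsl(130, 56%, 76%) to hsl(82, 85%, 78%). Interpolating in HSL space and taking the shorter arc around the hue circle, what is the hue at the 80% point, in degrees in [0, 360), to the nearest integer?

Hue arc: Δh = 82 − 130 = -48° (|Δh| ≤ 180, already the shorter path).
H = 130 + 0.8 × (-48) = 91.6 → 92°

92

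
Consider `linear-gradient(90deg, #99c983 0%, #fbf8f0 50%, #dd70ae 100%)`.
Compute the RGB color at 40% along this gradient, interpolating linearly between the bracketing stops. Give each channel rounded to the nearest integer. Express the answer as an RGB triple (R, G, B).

40% lies between the 0% and 50% stops, so the local fraction is t = (40 − 0)/(50 − 0) = 40/50 ≈ 0.8.
#99c983 → (153, 201, 131); #fbf8f0 → (251, 248, 240).
R = 153 + 0.8 × (251 − 153) = 231.4 → 231
G = 201 + 0.8 × (248 − 201) = 238.6 → 239
B = 131 + 0.8 × (240 − 131) = 218.2 → 218

(231, 239, 218)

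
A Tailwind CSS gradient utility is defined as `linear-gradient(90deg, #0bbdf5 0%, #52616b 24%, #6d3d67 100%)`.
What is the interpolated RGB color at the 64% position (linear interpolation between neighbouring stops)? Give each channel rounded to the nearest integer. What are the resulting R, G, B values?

(96, 78, 105)

64% lies between the 24% and 100% stops, so the local fraction is t = (64 − 24)/(100 − 24) = 40/76 ≈ 0.5263.
#52616b → (82, 97, 107); #6d3d67 → (109, 61, 103).
R = 82 + 0.5263 × (109 − 82) = 96.21 → 96
G = 97 + 0.5263 × (61 − 97) = 78.053 → 78
B = 107 + 0.5263 × (103 − 107) = 104.895 → 105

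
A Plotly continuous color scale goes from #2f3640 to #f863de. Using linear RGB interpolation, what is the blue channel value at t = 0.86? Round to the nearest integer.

B₁ = 64 (from #2f3640), B₂ = 222 (from #f863de).
B = 64 + 0.86 × (222 − 64) = 199.88 → 200

200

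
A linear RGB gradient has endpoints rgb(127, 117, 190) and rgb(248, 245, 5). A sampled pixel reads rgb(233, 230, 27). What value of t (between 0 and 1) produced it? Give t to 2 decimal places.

Invert the lerp on the B channel (largest span, 185): t = (27 − 190) / (5 − 190) = -163/-185 = 0.88108.
Check on R: (233 − 127)/(248 − 127) = 0.876 ✓

0.88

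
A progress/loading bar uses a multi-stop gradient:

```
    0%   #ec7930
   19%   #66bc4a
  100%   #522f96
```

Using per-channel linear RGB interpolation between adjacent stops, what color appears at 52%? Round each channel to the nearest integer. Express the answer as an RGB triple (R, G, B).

(94, 131, 105)

52% lies between the 19% and 100% stops, so the local fraction is t = (52 − 19)/(100 − 19) = 33/81 ≈ 0.4074.
#66bc4a → (102, 188, 74); #522f96 → (82, 47, 150).
R = 102 + 0.4074 × (82 − 102) = 93.852 → 94
G = 188 + 0.4074 × (47 − 188) = 130.557 → 131
B = 74 + 0.4074 × (150 − 74) = 104.962 → 105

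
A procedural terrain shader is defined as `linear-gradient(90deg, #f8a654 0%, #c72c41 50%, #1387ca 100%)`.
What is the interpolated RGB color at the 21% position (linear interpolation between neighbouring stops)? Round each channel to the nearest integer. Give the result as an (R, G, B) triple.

(227, 115, 76)

21% lies between the 0% and 50% stops, so the local fraction is t = (21 − 0)/(50 − 0) = 21/50 ≈ 0.42.
#f8a654 → (248, 166, 84); #c72c41 → (199, 44, 65).
R = 248 + 0.42 × (199 − 248) = 227.42 → 227
G = 166 + 0.42 × (44 − 166) = 114.76 → 115
B = 84 + 0.42 × (65 − 84) = 76.02 → 76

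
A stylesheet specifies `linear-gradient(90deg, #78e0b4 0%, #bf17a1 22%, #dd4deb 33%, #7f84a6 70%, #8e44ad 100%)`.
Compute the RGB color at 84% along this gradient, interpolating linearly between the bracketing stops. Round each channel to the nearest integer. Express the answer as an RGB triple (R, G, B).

84% lies between the 70% and 100% stops, so the local fraction is t = (84 − 70)/(100 − 70) = 14/30 ≈ 0.4667.
#7f84a6 → (127, 132, 166); #8e44ad → (142, 68, 173).
R = 127 + 0.4667 × (142 − 127) = 134 → 134
G = 132 + 0.4667 × (68 − 132) = 102.131 → 102
B = 166 + 0.4667 × (173 − 166) = 169.267 → 169

(134, 102, 169)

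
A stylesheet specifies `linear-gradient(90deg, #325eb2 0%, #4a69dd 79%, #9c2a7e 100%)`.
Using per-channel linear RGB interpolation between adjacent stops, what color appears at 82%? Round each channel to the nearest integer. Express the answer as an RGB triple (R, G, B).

(86, 96, 207)

82% lies between the 79% and 100% stops, so the local fraction is t = (82 − 79)/(100 − 79) = 3/21 ≈ 0.1429.
#4a69dd → (74, 105, 221); #9c2a7e → (156, 42, 126).
R = 74 + 0.1429 × (156 − 74) = 85.718 → 86
G = 105 + 0.1429 × (42 − 105) = 95.997 → 96
B = 221 + 0.1429 × (126 − 221) = 207.424 → 207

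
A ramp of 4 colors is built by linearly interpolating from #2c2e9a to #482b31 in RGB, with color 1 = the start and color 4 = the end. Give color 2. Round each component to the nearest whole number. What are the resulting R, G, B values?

With 4 swatches and endpoints inclusive, swatch 2 sits at t = (2 − 1)/(4 − 1) = 1/3 ≈ 0.3333.
#2c2e9a → (44, 46, 154); #482b31 → (72, 43, 49).
R = 44 + 0.3333 × (72 − 44) = 53.332 → 53
G = 46 + 0.3333 × (43 − 46) = 45 → 45
B = 154 + 0.3333 × (49 − 154) = 119.004 → 119

(53, 45, 119)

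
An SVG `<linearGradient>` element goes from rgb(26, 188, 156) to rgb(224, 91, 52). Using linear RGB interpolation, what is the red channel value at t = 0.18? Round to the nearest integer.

R = 26 + 0.18 × (224 − 26) = 61.64 → 62

62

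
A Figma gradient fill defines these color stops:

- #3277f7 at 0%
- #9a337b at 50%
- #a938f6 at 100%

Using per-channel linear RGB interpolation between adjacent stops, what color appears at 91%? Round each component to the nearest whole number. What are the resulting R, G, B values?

91% lies between the 50% and 100% stops, so the local fraction is t = (91 − 50)/(100 − 50) = 41/50 ≈ 0.82.
#9a337b → (154, 51, 123); #a938f6 → (169, 56, 246).
R = 154 + 0.82 × (169 − 154) = 166.3 → 166
G = 51 + 0.82 × (56 − 51) = 55.1 → 55
B = 123 + 0.82 × (246 − 123) = 223.86 → 224

(166, 55, 224)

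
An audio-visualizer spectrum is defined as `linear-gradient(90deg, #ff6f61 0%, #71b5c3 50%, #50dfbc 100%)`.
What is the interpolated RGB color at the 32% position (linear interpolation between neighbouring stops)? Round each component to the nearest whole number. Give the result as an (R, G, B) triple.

(164, 156, 160)

32% lies between the 0% and 50% stops, so the local fraction is t = (32 − 0)/(50 − 0) = 32/50 ≈ 0.64.
#ff6f61 → (255, 111, 97); #71b5c3 → (113, 181, 195).
R = 255 + 0.64 × (113 − 255) = 164.12 → 164
G = 111 + 0.64 × (181 − 111) = 155.8 → 156
B = 97 + 0.64 × (195 − 97) = 159.72 → 160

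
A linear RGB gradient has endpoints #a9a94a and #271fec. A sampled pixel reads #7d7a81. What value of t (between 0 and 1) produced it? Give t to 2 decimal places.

Invert the lerp on the B channel (largest span, 162): t = (129 − 74) / (236 − 74) = 55/162 = 0.33951.
Check on R: (125 − 169)/(39 − 169) = 0.3385 ✓

0.34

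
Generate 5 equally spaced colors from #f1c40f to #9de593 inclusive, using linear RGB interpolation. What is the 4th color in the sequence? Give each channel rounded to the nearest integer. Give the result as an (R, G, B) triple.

With 5 swatches and endpoints inclusive, swatch 4 sits at t = (4 − 1)/(5 − 1) = 3/4 ≈ 0.75.
#f1c40f → (241, 196, 15); #9de593 → (157, 229, 147).
R = 241 + 0.75 × (157 − 241) = 178 → 178
G = 196 + 0.75 × (229 − 196) = 220.75 → 221
B = 15 + 0.75 × (147 − 15) = 114 → 114

(178, 221, 114)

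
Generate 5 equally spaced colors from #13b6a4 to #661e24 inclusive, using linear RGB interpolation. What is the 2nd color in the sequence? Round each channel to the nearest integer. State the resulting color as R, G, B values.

With 5 swatches and endpoints inclusive, swatch 2 sits at t = (2 − 1)/(5 − 1) = 1/4 ≈ 0.25.
#13b6a4 → (19, 182, 164); #661e24 → (102, 30, 36).
R = 19 + 0.25 × (102 − 19) = 39.75 → 40
G = 182 + 0.25 × (30 − 182) = 144 → 144
B = 164 + 0.25 × (36 − 164) = 132 → 132

(40, 144, 132)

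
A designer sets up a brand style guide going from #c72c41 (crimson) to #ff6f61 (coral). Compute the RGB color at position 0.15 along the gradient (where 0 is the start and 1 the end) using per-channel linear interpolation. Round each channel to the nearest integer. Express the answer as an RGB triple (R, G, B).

#c72c41 → (199, 44, 65); #ff6f61 → (255, 111, 97).
R = 199 + 0.15 × (255 − 199) = 199 + 0.15 × 56 = 207.4 → 207
G = 44 + 0.15 × (111 − 44) = 44 + 0.15 × 67 = 54.05 → 54
B = 65 + 0.15 × (97 − 65) = 65 + 0.15 × 32 = 69.8 → 70

(207, 54, 70)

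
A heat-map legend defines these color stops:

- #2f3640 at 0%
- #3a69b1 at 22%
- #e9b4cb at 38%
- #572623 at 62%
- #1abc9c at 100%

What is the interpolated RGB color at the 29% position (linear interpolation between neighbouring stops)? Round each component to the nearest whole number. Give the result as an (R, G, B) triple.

29% lies between the 22% and 38% stops, so the local fraction is t = (29 − 22)/(38 − 22) = 7/16 ≈ 0.4375.
#3a69b1 → (58, 105, 177); #e9b4cb → (233, 180, 203).
R = 58 + 0.4375 × (233 − 58) = 134.562 → 135
G = 105 + 0.4375 × (180 − 105) = 137.812 → 138
B = 177 + 0.4375 × (203 − 177) = 188.375 → 188

(135, 138, 188)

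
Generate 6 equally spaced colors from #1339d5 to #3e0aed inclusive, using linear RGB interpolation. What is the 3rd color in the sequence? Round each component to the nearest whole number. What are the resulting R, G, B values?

(36, 38, 223)

With 6 swatches and endpoints inclusive, swatch 3 sits at t = (3 − 1)/(6 − 1) = 2/5 ≈ 0.4.
#1339d5 → (19, 57, 213); #3e0aed → (62, 10, 237).
R = 19 + 0.4 × (62 − 19) = 36.2 → 36
G = 57 + 0.4 × (10 − 57) = 38.2 → 38
B = 213 + 0.4 × (237 − 213) = 222.6 → 223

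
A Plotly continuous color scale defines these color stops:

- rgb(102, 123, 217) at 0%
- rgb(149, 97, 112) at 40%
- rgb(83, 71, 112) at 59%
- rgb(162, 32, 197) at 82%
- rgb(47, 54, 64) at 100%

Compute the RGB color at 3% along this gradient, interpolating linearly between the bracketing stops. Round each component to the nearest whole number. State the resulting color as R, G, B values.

3% lies between the 0% and 40% stops, so the local fraction is t = (3 − 0)/(40 − 0) = 3/40 ≈ 0.075.
R = 102 + 0.075 × (149 − 102) = 105.525 → 106
G = 123 + 0.075 × (97 − 123) = 121.05 → 121
B = 217 + 0.075 × (112 − 217) = 209.125 → 209

(106, 121, 209)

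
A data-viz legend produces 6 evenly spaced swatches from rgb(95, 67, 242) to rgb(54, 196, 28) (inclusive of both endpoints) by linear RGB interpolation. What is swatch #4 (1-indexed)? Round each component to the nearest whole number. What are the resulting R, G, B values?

With 6 swatches and endpoints inclusive, swatch 4 sits at t = (4 − 1)/(6 − 1) = 3/5 ≈ 0.6.
R = 95 + 0.6 × (54 − 95) = 70.4 → 70
G = 67 + 0.6 × (196 − 67) = 144.4 → 144
B = 242 + 0.6 × (28 − 242) = 113.6 → 114

(70, 144, 114)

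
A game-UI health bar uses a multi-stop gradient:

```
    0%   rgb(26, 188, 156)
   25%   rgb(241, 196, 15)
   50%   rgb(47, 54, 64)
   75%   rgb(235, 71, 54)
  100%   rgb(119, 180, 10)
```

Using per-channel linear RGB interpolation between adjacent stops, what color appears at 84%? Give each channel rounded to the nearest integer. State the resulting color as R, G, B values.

(193, 110, 38)

84% lies between the 75% and 100% stops, so the local fraction is t = (84 − 75)/(100 − 75) = 9/25 ≈ 0.36.
R = 235 + 0.36 × (119 − 235) = 193.24 → 193
G = 71 + 0.36 × (180 − 71) = 110.24 → 110
B = 54 + 0.36 × (10 − 54) = 38.16 → 38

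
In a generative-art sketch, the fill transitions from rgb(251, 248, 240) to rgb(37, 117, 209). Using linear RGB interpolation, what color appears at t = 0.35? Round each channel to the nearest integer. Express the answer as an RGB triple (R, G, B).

(176, 202, 229)

R = 251 + 0.35 × (37 − 251) = 251 + 0.35 × -214 = 176.1 → 176
G = 248 + 0.35 × (117 − 248) = 248 + 0.35 × -131 = 202.15 → 202
B = 240 + 0.35 × (209 − 240) = 240 + 0.35 × -31 = 229.15 → 229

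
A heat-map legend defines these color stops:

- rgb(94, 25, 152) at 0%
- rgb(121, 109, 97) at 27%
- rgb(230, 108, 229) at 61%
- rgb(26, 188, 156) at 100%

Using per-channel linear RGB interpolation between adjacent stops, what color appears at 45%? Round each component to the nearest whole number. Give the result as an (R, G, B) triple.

45% lies between the 27% and 61% stops, so the local fraction is t = (45 − 27)/(61 − 27) = 18/34 ≈ 0.5294.
R = 121 + 0.5294 × (230 − 121) = 178.705 → 179
G = 109 + 0.5294 × (108 − 109) = 108.471 → 108
B = 97 + 0.5294 × (229 − 97) = 166.881 → 167

(179, 108, 167)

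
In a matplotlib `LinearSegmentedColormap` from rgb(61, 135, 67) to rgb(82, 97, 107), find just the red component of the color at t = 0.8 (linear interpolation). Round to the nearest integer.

78

R = 61 + 0.8 × (82 − 61) = 77.8 → 78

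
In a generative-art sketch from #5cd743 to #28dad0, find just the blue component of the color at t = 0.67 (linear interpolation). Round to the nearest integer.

B₁ = 67 (from #5cd743), B₂ = 208 (from #28dad0).
B = 67 + 0.67 × (208 − 67) = 161.47 → 161

161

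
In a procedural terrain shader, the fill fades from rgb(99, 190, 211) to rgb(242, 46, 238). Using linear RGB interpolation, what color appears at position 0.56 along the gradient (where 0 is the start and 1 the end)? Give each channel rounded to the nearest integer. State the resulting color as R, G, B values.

(179, 109, 226)

R = 99 + 0.56 × (242 − 99) = 99 + 0.56 × 143 = 179.08 → 179
G = 190 + 0.56 × (46 − 190) = 190 + 0.56 × -144 = 109.36 → 109
B = 211 + 0.56 × (238 − 211) = 211 + 0.56 × 27 = 226.12 → 226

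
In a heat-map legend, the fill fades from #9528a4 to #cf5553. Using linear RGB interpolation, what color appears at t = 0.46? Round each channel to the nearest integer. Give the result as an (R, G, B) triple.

#9528a4 → (149, 40, 164); #cf5553 → (207, 85, 83).
R = 149 + 0.46 × (207 − 149) = 149 + 0.46 × 58 = 175.68 → 176
G = 40 + 0.46 × (85 − 40) = 40 + 0.46 × 45 = 60.7 → 61
B = 164 + 0.46 × (83 − 164) = 164 + 0.46 × -81 = 126.74 → 127

(176, 61, 127)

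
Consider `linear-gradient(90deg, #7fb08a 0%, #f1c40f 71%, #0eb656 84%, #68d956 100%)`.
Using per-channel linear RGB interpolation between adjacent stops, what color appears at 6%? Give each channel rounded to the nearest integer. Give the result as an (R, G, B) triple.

6% lies between the 0% and 71% stops, so the local fraction is t = (6 − 0)/(71 − 0) = 6/71 ≈ 0.0845.
#7fb08a → (127, 176, 138); #f1c40f → (241, 196, 15).
R = 127 + 0.0845 × (241 − 127) = 136.633 → 137
G = 176 + 0.0845 × (196 − 176) = 177.69 → 178
B = 138 + 0.0845 × (15 − 138) = 127.606 → 128

(137, 178, 128)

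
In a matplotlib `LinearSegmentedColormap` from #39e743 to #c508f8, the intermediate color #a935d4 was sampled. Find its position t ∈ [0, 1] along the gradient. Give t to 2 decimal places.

Invert the lerp on the G channel (largest span, 223): t = (53 − 231) / (8 − 231) = -178/-223 = 0.79821.
Check on R: (169 − 57)/(197 − 57) = 0.8 ✓

0.80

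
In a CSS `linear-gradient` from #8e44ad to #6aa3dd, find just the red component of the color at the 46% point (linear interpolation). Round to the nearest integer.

R₁ = 142 (from #8e44ad), R₂ = 106 (from #6aa3dd).
R = 142 + 0.46 × (106 − 142) = 125.44 → 125

125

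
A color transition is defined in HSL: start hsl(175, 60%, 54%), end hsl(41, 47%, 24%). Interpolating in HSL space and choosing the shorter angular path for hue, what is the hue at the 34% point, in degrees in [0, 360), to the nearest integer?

Hue arc: Δh = 41 − 175 = -134° (|Δh| ≤ 180, already the shorter path).
H = 175 + 0.34 × (-134) = 129.44 → 129°

129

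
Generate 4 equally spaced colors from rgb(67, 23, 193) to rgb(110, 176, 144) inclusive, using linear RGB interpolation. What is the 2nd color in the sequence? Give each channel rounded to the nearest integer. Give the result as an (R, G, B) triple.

(81, 74, 177)

With 4 swatches and endpoints inclusive, swatch 2 sits at t = (2 − 1)/(4 − 1) = 1/3 ≈ 0.3333.
R = 67 + 0.3333 × (110 − 67) = 81.332 → 81
G = 23 + 0.3333 × (176 − 23) = 73.995 → 74
B = 193 + 0.3333 × (144 − 193) = 176.668 → 177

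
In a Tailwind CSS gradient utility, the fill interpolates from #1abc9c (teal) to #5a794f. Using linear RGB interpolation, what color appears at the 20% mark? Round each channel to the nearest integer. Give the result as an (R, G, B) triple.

#1abc9c → (26, 188, 156); #5a794f → (90, 121, 79).
20% corresponds to t = 0.2.
R = 26 + 0.2 × (90 − 26) = 26 + 0.2 × 64 = 38.8 → 39
G = 188 + 0.2 × (121 − 188) = 188 + 0.2 × -67 = 174.6 → 175
B = 156 + 0.2 × (79 − 156) = 156 + 0.2 × -77 = 140.6 → 141

(39, 175, 141)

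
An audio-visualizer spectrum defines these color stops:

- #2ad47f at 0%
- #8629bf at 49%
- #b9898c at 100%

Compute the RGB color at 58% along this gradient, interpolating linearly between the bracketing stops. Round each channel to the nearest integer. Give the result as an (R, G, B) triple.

58% lies between the 49% and 100% stops, so the local fraction is t = (58 − 49)/(100 − 49) = 9/51 ≈ 0.1765.
#8629bf → (134, 41, 191); #b9898c → (185, 137, 140).
R = 134 + 0.1765 × (185 − 134) = 143.001 → 143
G = 41 + 0.1765 × (137 − 41) = 57.944 → 58
B = 191 + 0.1765 × (140 − 191) = 181.999 → 182

(143, 58, 182)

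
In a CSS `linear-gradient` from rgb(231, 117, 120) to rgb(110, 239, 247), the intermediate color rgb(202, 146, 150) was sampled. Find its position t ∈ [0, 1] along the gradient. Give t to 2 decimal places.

0.24

Invert the lerp on the B channel (largest span, 127): t = (150 − 120) / (247 − 120) = 30/127 = 0.23622.
Check on R: (202 − 231)/(110 − 231) = 0.2397 ✓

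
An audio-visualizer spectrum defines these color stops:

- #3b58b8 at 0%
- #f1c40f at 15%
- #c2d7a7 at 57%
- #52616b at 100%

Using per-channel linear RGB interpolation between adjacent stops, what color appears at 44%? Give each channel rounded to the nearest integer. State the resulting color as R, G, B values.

(209, 209, 120)

44% lies between the 15% and 57% stops, so the local fraction is t = (44 − 15)/(57 − 15) = 29/42 ≈ 0.6905.
#f1c40f → (241, 196, 15); #c2d7a7 → (194, 215, 167).
R = 241 + 0.6905 × (194 − 241) = 208.547 → 209
G = 196 + 0.6905 × (215 − 196) = 209.119 → 209
B = 15 + 0.6905 × (167 − 15) = 119.956 → 120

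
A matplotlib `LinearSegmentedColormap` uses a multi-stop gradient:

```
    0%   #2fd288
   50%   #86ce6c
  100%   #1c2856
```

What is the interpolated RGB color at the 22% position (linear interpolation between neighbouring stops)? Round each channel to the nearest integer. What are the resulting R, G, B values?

(85, 208, 124)

22% lies between the 0% and 50% stops, so the local fraction is t = (22 − 0)/(50 − 0) = 22/50 ≈ 0.44.
#2fd288 → (47, 210, 136); #86ce6c → (134, 206, 108).
R = 47 + 0.44 × (134 − 47) = 85.28 → 85
G = 210 + 0.44 × (206 − 210) = 208.24 → 208
B = 136 + 0.44 × (108 − 136) = 123.68 → 124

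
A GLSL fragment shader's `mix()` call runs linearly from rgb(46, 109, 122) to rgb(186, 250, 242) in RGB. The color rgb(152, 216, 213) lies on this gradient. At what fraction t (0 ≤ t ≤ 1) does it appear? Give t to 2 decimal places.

Invert the lerp on the G channel (largest span, 141): t = (216 − 109) / (250 − 109) = 107/141 = 0.75887.
Check on R: (152 − 46)/(186 − 46) = 0.7571 ✓

0.76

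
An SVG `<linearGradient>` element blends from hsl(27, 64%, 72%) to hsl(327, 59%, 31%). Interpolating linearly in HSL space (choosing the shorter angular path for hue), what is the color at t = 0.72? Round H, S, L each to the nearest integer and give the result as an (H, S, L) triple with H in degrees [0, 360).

Hue: 327 − 27 = 300°, but |300| > 180 so the shorter arc goes the other way: Δh = 300 − 360 = -60°.
H = 27 + 0.72 × (-60) = -16.2 → -16 → -16 mod 360 = 344°
S = 64 + 0.72 × (59 − 64) = 60.4 → 60%
L = 72 + 0.72 × (31 − 72) = 42.48 → 42%

(344, 60, 42)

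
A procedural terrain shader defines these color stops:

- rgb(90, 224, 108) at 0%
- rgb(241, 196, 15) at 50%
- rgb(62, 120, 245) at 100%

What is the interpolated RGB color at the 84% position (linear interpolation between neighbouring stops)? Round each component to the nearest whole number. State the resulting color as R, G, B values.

84% lies between the 50% and 100% stops, so the local fraction is t = (84 − 50)/(100 − 50) = 34/50 ≈ 0.68.
R = 241 + 0.68 × (62 − 241) = 119.28 → 119
G = 196 + 0.68 × (120 − 196) = 144.32 → 144
B = 15 + 0.68 × (245 − 15) = 171.4 → 171

(119, 144, 171)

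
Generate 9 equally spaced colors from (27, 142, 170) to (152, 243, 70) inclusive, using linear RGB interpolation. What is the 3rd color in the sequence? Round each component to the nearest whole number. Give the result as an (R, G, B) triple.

(58, 167, 145)

With 9 swatches and endpoints inclusive, swatch 3 sits at t = (3 − 1)/(9 − 1) = 2/8 ≈ 0.25.
R = 27 + 0.25 × (152 − 27) = 58.25 → 58
G = 142 + 0.25 × (243 − 142) = 167.25 → 167
B = 170 + 0.25 × (70 − 170) = 145 → 145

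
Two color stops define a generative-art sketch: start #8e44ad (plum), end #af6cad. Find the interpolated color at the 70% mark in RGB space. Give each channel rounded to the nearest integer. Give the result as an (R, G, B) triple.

#8e44ad → (142, 68, 173); #af6cad → (175, 108, 173).
70% corresponds to t = 0.7.
R = 142 + 0.7 × (175 − 142) = 142 + 0.7 × 33 = 165.1 → 165
G = 68 + 0.7 × (108 − 68) = 68 + 0.7 × 40 = 96 → 96
B = 173 + 0.7 × (173 − 173) = 173 + 0.7 × 0 = 173 → 173

(165, 96, 173)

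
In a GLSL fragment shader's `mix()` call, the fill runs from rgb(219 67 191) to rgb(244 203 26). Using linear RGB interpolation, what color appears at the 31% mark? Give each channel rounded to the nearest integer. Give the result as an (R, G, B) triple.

31% corresponds to t = 0.31.
R = 219 + 0.31 × (244 − 219) = 219 + 0.31 × 25 = 226.75 → 227
G = 67 + 0.31 × (203 − 67) = 67 + 0.31 × 136 = 109.16 → 109
B = 191 + 0.31 × (26 − 191) = 191 + 0.31 × -165 = 139.85 → 140
So the blended color is (227, 109, 140), about #e36d8c.

(227, 109, 140)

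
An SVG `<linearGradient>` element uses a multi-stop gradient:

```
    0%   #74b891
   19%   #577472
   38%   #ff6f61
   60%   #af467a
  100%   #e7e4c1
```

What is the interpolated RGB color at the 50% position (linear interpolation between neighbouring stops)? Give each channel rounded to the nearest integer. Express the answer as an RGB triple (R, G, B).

50% lies between the 38% and 60% stops, so the local fraction is t = (50 − 38)/(60 − 38) = 12/22 ≈ 0.5455.
#ff6f61 → (255, 111, 97); #af467a → (175, 70, 122).
R = 255 + 0.5455 × (175 − 255) = 211.36 → 211
G = 111 + 0.5455 × (70 − 111) = 88.635 → 89
B = 97 + 0.5455 × (122 − 97) = 110.638 → 111

(211, 89, 111)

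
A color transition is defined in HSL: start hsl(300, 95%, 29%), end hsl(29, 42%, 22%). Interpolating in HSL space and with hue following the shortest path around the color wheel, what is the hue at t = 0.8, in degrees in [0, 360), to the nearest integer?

Hue: 29 − 300 = -271°, but |-271| > 180 so the shorter arc goes the other way: Δh = -271 + 360 = 89°.
H = 300 + 0.8 × (89) = 371.2 → 371 → 371 mod 360 = 11°

11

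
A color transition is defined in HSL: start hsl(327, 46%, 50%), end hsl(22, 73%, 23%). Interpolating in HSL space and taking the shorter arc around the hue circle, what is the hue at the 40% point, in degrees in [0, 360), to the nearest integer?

349

Hue: 22 − 327 = -305°, but |-305| > 180 so the shorter arc goes the other way: Δh = -305 + 360 = 55°.
H = 327 + 0.4 × (55) = 349 → 349°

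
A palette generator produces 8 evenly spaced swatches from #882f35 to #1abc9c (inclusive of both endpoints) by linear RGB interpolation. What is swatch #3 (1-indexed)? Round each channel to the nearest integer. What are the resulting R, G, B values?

(105, 87, 82)

With 8 swatches and endpoints inclusive, swatch 3 sits at t = (3 − 1)/(8 − 1) = 2/7 ≈ 0.2857.
#882f35 → (136, 47, 53); #1abc9c → (26, 188, 156).
R = 136 + 0.2857 × (26 − 136) = 104.573 → 105
G = 47 + 0.2857 × (188 − 47) = 87.284 → 87
B = 53 + 0.2857 × (156 − 53) = 82.427 → 82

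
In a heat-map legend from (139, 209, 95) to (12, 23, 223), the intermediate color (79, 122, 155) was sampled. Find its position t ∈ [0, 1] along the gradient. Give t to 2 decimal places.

0.47

Invert the lerp on the G channel (largest span, 186): t = (122 − 209) / (23 − 209) = -87/-186 = 0.46774.
Check on R: (79 − 139)/(12 − 139) = 0.4724 ✓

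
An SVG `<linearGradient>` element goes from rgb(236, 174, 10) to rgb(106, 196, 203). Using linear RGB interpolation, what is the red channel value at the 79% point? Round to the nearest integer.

R = 236 + 0.79 × (106 − 236) = 133.3 → 133

133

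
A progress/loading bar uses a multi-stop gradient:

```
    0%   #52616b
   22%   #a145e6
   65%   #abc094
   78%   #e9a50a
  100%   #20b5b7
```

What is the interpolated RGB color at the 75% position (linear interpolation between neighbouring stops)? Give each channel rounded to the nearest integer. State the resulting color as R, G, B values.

(219, 171, 42)

75% lies between the 65% and 78% stops, so the local fraction is t = (75 − 65)/(78 − 65) = 10/13 ≈ 0.7692.
#abc094 → (171, 192, 148); #e9a50a → (233, 165, 10).
R = 171 + 0.7692 × (233 − 171) = 218.69 → 219
G = 192 + 0.7692 × (165 − 192) = 171.232 → 171
B = 148 + 0.7692 × (10 − 148) = 41.85 → 42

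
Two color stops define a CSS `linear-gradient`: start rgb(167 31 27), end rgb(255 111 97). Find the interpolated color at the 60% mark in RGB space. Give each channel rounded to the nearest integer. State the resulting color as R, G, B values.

(220, 79, 69)

60% corresponds to t = 0.6.
R = 167 + 0.6 × (255 − 167) = 167 + 0.6 × 88 = 219.8 → 220
G = 31 + 0.6 × (111 − 31) = 31 + 0.6 × 80 = 79 → 79
B = 27 + 0.6 × (97 − 27) = 27 + 0.6 × 70 = 69 → 69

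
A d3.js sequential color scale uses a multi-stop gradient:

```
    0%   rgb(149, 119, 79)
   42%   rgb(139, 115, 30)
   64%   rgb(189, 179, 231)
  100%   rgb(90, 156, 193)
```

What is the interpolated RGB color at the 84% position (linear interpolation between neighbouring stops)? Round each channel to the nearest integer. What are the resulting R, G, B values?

(134, 166, 210)

84% lies between the 64% and 100% stops, so the local fraction is t = (84 − 64)/(100 − 64) = 20/36 ≈ 0.5556.
R = 189 + 0.5556 × (90 − 189) = 133.996 → 134
G = 179 + 0.5556 × (156 − 179) = 166.221 → 166
B = 231 + 0.5556 × (193 − 231) = 209.887 → 210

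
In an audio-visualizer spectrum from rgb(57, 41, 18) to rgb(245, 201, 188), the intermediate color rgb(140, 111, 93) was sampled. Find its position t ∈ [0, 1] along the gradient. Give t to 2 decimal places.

0.44

Invert the lerp on the R channel (largest span, 188): t = (140 − 57) / (245 − 57) = 83/188 = 0.44149.
Check on G: (111 − 41)/(201 − 41) = 0.4375 ✓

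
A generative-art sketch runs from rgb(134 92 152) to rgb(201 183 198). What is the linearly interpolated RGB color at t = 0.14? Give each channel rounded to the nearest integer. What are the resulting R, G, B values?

(143, 105, 158)

R = 134 + 0.14 × (201 − 134) = 134 + 0.14 × 67 = 143.38 → 143
G = 92 + 0.14 × (183 − 92) = 92 + 0.14 × 91 = 104.74 → 105
B = 152 + 0.14 × (198 − 152) = 152 + 0.14 × 46 = 158.44 → 158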